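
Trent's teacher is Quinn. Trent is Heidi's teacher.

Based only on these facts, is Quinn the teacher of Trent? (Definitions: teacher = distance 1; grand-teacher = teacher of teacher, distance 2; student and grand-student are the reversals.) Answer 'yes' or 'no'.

Reconstructing the teacher chain from the given facts:
  Quinn -> Trent -> Heidi
(each arrow means 'teacher of the next')
Positions in the chain (0 = top):
  position of Quinn: 0
  position of Trent: 1
  position of Heidi: 2

Quinn is at position 0, Trent is at position 1; signed distance (j - i) = 1.
'teacher' requires j - i = 1. Actual distance is 1, so the relation HOLDS.

Answer: yes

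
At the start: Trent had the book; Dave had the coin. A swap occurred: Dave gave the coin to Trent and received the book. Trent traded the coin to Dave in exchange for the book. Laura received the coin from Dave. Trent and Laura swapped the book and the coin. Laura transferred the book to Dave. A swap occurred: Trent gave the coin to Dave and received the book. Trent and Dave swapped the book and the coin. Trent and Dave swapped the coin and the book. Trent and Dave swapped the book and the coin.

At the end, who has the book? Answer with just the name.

Answer: Dave

Derivation:
Tracking all object holders:
Start: book:Trent, coin:Dave
Event 1 (swap coin<->book: now coin:Trent, book:Dave). State: book:Dave, coin:Trent
Event 2 (swap coin<->book: now coin:Dave, book:Trent). State: book:Trent, coin:Dave
Event 3 (give coin: Dave -> Laura). State: book:Trent, coin:Laura
Event 4 (swap book<->coin: now book:Laura, coin:Trent). State: book:Laura, coin:Trent
Event 5 (give book: Laura -> Dave). State: book:Dave, coin:Trent
Event 6 (swap coin<->book: now coin:Dave, book:Trent). State: book:Trent, coin:Dave
Event 7 (swap book<->coin: now book:Dave, coin:Trent). State: book:Dave, coin:Trent
Event 8 (swap coin<->book: now coin:Dave, book:Trent). State: book:Trent, coin:Dave
Event 9 (swap book<->coin: now book:Dave, coin:Trent). State: book:Dave, coin:Trent

Final state: book:Dave, coin:Trent
The book is held by Dave.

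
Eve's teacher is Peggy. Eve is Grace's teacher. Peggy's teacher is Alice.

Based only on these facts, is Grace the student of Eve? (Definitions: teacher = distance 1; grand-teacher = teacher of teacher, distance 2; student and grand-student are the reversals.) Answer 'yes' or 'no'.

Answer: yes

Derivation:
Reconstructing the teacher chain from the given facts:
  Alice -> Peggy -> Eve -> Grace
(each arrow means 'teacher of the next')
Positions in the chain (0 = top):
  position of Alice: 0
  position of Peggy: 1
  position of Eve: 2
  position of Grace: 3

Grace is at position 3, Eve is at position 2; signed distance (j - i) = -1.
'student' requires j - i = -1. Actual distance is -1, so the relation HOLDS.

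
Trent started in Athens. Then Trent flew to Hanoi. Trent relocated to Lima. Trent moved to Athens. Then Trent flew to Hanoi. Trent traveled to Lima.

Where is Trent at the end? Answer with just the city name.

Tracking Trent's location:
Start: Trent is in Athens.
After move 1: Athens -> Hanoi. Trent is in Hanoi.
After move 2: Hanoi -> Lima. Trent is in Lima.
After move 3: Lima -> Athens. Trent is in Athens.
After move 4: Athens -> Hanoi. Trent is in Hanoi.
After move 5: Hanoi -> Lima. Trent is in Lima.

Answer: Lima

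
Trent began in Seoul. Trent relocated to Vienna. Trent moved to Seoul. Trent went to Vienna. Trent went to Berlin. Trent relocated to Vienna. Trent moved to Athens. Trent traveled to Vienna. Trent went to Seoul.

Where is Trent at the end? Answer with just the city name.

Tracking Trent's location:
Start: Trent is in Seoul.
After move 1: Seoul -> Vienna. Trent is in Vienna.
After move 2: Vienna -> Seoul. Trent is in Seoul.
After move 3: Seoul -> Vienna. Trent is in Vienna.
After move 4: Vienna -> Berlin. Trent is in Berlin.
After move 5: Berlin -> Vienna. Trent is in Vienna.
After move 6: Vienna -> Athens. Trent is in Athens.
After move 7: Athens -> Vienna. Trent is in Vienna.
After move 8: Vienna -> Seoul. Trent is in Seoul.

Answer: Seoul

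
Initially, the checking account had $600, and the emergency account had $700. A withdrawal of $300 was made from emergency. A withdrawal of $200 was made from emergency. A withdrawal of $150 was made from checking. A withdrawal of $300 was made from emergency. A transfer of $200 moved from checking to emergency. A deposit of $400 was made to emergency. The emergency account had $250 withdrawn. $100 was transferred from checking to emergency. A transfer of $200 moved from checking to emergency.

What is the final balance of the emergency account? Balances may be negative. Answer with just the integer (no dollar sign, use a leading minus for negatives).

Answer: 550

Derivation:
Tracking account balances step by step:
Start: checking=600, emergency=700
Event 1 (withdraw 300 from emergency): emergency: 700 - 300 = 400. Balances: checking=600, emergency=400
Event 2 (withdraw 200 from emergency): emergency: 400 - 200 = 200. Balances: checking=600, emergency=200
Event 3 (withdraw 150 from checking): checking: 600 - 150 = 450. Balances: checking=450, emergency=200
Event 4 (withdraw 300 from emergency): emergency: 200 - 300 = -100. Balances: checking=450, emergency=-100
Event 5 (transfer 200 checking -> emergency): checking: 450 - 200 = 250, emergency: -100 + 200 = 100. Balances: checking=250, emergency=100
Event 6 (deposit 400 to emergency): emergency: 100 + 400 = 500. Balances: checking=250, emergency=500
Event 7 (withdraw 250 from emergency): emergency: 500 - 250 = 250. Balances: checking=250, emergency=250
Event 8 (transfer 100 checking -> emergency): checking: 250 - 100 = 150, emergency: 250 + 100 = 350. Balances: checking=150, emergency=350
Event 9 (transfer 200 checking -> emergency): checking: 150 - 200 = -50, emergency: 350 + 200 = 550. Balances: checking=-50, emergency=550

Final balance of emergency: 550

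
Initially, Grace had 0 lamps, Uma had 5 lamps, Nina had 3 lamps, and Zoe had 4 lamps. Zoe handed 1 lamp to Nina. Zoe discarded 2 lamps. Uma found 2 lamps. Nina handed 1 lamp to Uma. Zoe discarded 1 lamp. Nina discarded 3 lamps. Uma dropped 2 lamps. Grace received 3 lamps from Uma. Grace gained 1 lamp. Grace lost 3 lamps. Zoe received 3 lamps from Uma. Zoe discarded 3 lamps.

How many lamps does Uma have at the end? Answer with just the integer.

Tracking counts step by step:
Start: Grace=0, Uma=5, Nina=3, Zoe=4
Event 1 (Zoe -> Nina, 1): Zoe: 4 -> 3, Nina: 3 -> 4. State: Grace=0, Uma=5, Nina=4, Zoe=3
Event 2 (Zoe -2): Zoe: 3 -> 1. State: Grace=0, Uma=5, Nina=4, Zoe=1
Event 3 (Uma +2): Uma: 5 -> 7. State: Grace=0, Uma=7, Nina=4, Zoe=1
Event 4 (Nina -> Uma, 1): Nina: 4 -> 3, Uma: 7 -> 8. State: Grace=0, Uma=8, Nina=3, Zoe=1
Event 5 (Zoe -1): Zoe: 1 -> 0. State: Grace=0, Uma=8, Nina=3, Zoe=0
Event 6 (Nina -3): Nina: 3 -> 0. State: Grace=0, Uma=8, Nina=0, Zoe=0
Event 7 (Uma -2): Uma: 8 -> 6. State: Grace=0, Uma=6, Nina=0, Zoe=0
Event 8 (Uma -> Grace, 3): Uma: 6 -> 3, Grace: 0 -> 3. State: Grace=3, Uma=3, Nina=0, Zoe=0
Event 9 (Grace +1): Grace: 3 -> 4. State: Grace=4, Uma=3, Nina=0, Zoe=0
Event 10 (Grace -3): Grace: 4 -> 1. State: Grace=1, Uma=3, Nina=0, Zoe=0
Event 11 (Uma -> Zoe, 3): Uma: 3 -> 0, Zoe: 0 -> 3. State: Grace=1, Uma=0, Nina=0, Zoe=3
Event 12 (Zoe -3): Zoe: 3 -> 0. State: Grace=1, Uma=0, Nina=0, Zoe=0

Uma's final count: 0

Answer: 0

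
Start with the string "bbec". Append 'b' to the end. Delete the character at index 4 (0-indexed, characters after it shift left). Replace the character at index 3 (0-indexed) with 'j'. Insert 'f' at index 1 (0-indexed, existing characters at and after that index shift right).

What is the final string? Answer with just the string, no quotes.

Applying each edit step by step:
Start: "bbec"
Op 1 (append 'b'): "bbec" -> "bbecb"
Op 2 (delete idx 4 = 'b'): "bbecb" -> "bbec"
Op 3 (replace idx 3: 'c' -> 'j'): "bbec" -> "bbej"
Op 4 (insert 'f' at idx 1): "bbej" -> "bfbej"

Answer: bfbej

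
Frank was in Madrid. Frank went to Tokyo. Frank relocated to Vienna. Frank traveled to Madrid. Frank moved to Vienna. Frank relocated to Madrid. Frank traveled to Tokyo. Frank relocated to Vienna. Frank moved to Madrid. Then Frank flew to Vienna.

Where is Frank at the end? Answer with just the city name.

Answer: Vienna

Derivation:
Tracking Frank's location:
Start: Frank is in Madrid.
After move 1: Madrid -> Tokyo. Frank is in Tokyo.
After move 2: Tokyo -> Vienna. Frank is in Vienna.
After move 3: Vienna -> Madrid. Frank is in Madrid.
After move 4: Madrid -> Vienna. Frank is in Vienna.
After move 5: Vienna -> Madrid. Frank is in Madrid.
After move 6: Madrid -> Tokyo. Frank is in Tokyo.
After move 7: Tokyo -> Vienna. Frank is in Vienna.
After move 8: Vienna -> Madrid. Frank is in Madrid.
After move 9: Madrid -> Vienna. Frank is in Vienna.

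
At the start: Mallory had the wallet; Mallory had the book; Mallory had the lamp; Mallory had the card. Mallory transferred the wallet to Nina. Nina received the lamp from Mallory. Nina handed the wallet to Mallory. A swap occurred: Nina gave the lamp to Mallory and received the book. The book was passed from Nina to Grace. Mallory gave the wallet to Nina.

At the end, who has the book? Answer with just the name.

Tracking all object holders:
Start: wallet:Mallory, book:Mallory, lamp:Mallory, card:Mallory
Event 1 (give wallet: Mallory -> Nina). State: wallet:Nina, book:Mallory, lamp:Mallory, card:Mallory
Event 2 (give lamp: Mallory -> Nina). State: wallet:Nina, book:Mallory, lamp:Nina, card:Mallory
Event 3 (give wallet: Nina -> Mallory). State: wallet:Mallory, book:Mallory, lamp:Nina, card:Mallory
Event 4 (swap lamp<->book: now lamp:Mallory, book:Nina). State: wallet:Mallory, book:Nina, lamp:Mallory, card:Mallory
Event 5 (give book: Nina -> Grace). State: wallet:Mallory, book:Grace, lamp:Mallory, card:Mallory
Event 6 (give wallet: Mallory -> Nina). State: wallet:Nina, book:Grace, lamp:Mallory, card:Mallory

Final state: wallet:Nina, book:Grace, lamp:Mallory, card:Mallory
The book is held by Grace.

Answer: Grace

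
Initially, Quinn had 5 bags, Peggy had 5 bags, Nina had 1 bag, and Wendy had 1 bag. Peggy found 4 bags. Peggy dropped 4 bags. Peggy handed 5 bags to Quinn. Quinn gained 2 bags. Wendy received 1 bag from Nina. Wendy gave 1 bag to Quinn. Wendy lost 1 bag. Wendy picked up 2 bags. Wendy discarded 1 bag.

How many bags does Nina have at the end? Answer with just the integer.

Tracking counts step by step:
Start: Quinn=5, Peggy=5, Nina=1, Wendy=1
Event 1 (Peggy +4): Peggy: 5 -> 9. State: Quinn=5, Peggy=9, Nina=1, Wendy=1
Event 2 (Peggy -4): Peggy: 9 -> 5. State: Quinn=5, Peggy=5, Nina=1, Wendy=1
Event 3 (Peggy -> Quinn, 5): Peggy: 5 -> 0, Quinn: 5 -> 10. State: Quinn=10, Peggy=0, Nina=1, Wendy=1
Event 4 (Quinn +2): Quinn: 10 -> 12. State: Quinn=12, Peggy=0, Nina=1, Wendy=1
Event 5 (Nina -> Wendy, 1): Nina: 1 -> 0, Wendy: 1 -> 2. State: Quinn=12, Peggy=0, Nina=0, Wendy=2
Event 6 (Wendy -> Quinn, 1): Wendy: 2 -> 1, Quinn: 12 -> 13. State: Quinn=13, Peggy=0, Nina=0, Wendy=1
Event 7 (Wendy -1): Wendy: 1 -> 0. State: Quinn=13, Peggy=0, Nina=0, Wendy=0
Event 8 (Wendy +2): Wendy: 0 -> 2. State: Quinn=13, Peggy=0, Nina=0, Wendy=2
Event 9 (Wendy -1): Wendy: 2 -> 1. State: Quinn=13, Peggy=0, Nina=0, Wendy=1

Nina's final count: 0

Answer: 0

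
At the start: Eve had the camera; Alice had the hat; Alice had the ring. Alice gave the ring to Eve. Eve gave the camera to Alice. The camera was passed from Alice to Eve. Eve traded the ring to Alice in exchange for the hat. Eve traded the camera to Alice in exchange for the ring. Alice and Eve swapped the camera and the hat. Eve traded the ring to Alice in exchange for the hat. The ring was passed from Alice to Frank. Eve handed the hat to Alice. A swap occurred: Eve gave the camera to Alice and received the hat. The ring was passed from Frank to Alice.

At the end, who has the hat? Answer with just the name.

Answer: Eve

Derivation:
Tracking all object holders:
Start: camera:Eve, hat:Alice, ring:Alice
Event 1 (give ring: Alice -> Eve). State: camera:Eve, hat:Alice, ring:Eve
Event 2 (give camera: Eve -> Alice). State: camera:Alice, hat:Alice, ring:Eve
Event 3 (give camera: Alice -> Eve). State: camera:Eve, hat:Alice, ring:Eve
Event 4 (swap ring<->hat: now ring:Alice, hat:Eve). State: camera:Eve, hat:Eve, ring:Alice
Event 5 (swap camera<->ring: now camera:Alice, ring:Eve). State: camera:Alice, hat:Eve, ring:Eve
Event 6 (swap camera<->hat: now camera:Eve, hat:Alice). State: camera:Eve, hat:Alice, ring:Eve
Event 7 (swap ring<->hat: now ring:Alice, hat:Eve). State: camera:Eve, hat:Eve, ring:Alice
Event 8 (give ring: Alice -> Frank). State: camera:Eve, hat:Eve, ring:Frank
Event 9 (give hat: Eve -> Alice). State: camera:Eve, hat:Alice, ring:Frank
Event 10 (swap camera<->hat: now camera:Alice, hat:Eve). State: camera:Alice, hat:Eve, ring:Frank
Event 11 (give ring: Frank -> Alice). State: camera:Alice, hat:Eve, ring:Alice

Final state: camera:Alice, hat:Eve, ring:Alice
The hat is held by Eve.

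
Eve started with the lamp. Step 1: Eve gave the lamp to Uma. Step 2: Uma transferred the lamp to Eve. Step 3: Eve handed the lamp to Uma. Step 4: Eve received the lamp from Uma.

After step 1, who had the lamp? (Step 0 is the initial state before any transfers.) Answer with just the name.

Answer: Uma

Derivation:
Tracking the lamp holder through step 1:
After step 0 (start): Eve
After step 1: Uma

At step 1, the holder is Uma.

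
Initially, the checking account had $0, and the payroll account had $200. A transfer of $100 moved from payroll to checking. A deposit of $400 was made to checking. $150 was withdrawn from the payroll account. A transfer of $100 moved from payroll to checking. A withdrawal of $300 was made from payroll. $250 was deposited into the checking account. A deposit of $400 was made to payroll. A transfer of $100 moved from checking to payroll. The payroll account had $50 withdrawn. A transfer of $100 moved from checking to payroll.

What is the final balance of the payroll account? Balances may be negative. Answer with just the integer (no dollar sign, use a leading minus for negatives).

Answer: 100

Derivation:
Tracking account balances step by step:
Start: checking=0, payroll=200
Event 1 (transfer 100 payroll -> checking): payroll: 200 - 100 = 100, checking: 0 + 100 = 100. Balances: checking=100, payroll=100
Event 2 (deposit 400 to checking): checking: 100 + 400 = 500. Balances: checking=500, payroll=100
Event 3 (withdraw 150 from payroll): payroll: 100 - 150 = -50. Balances: checking=500, payroll=-50
Event 4 (transfer 100 payroll -> checking): payroll: -50 - 100 = -150, checking: 500 + 100 = 600. Balances: checking=600, payroll=-150
Event 5 (withdraw 300 from payroll): payroll: -150 - 300 = -450. Balances: checking=600, payroll=-450
Event 6 (deposit 250 to checking): checking: 600 + 250 = 850. Balances: checking=850, payroll=-450
Event 7 (deposit 400 to payroll): payroll: -450 + 400 = -50. Balances: checking=850, payroll=-50
Event 8 (transfer 100 checking -> payroll): checking: 850 - 100 = 750, payroll: -50 + 100 = 50. Balances: checking=750, payroll=50
Event 9 (withdraw 50 from payroll): payroll: 50 - 50 = 0. Balances: checking=750, payroll=0
Event 10 (transfer 100 checking -> payroll): checking: 750 - 100 = 650, payroll: 0 + 100 = 100. Balances: checking=650, payroll=100

Final balance of payroll: 100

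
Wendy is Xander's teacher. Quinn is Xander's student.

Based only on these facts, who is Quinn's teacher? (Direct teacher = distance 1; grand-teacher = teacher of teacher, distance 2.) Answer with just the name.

Answer: Xander

Derivation:
Reconstructing the teacher chain from the given facts:
  Wendy -> Xander -> Quinn
(each arrow means 'teacher of the next')
Positions in the chain (0 = top):
  position of Wendy: 0
  position of Xander: 1
  position of Quinn: 2

Quinn is at position 2; the teacher is 1 step up the chain, i.e. position 1: Xander.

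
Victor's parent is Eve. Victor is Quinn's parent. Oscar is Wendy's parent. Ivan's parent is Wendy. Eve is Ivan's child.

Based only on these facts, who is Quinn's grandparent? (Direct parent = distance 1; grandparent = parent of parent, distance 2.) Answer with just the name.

Answer: Eve

Derivation:
Reconstructing the parent chain from the given facts:
  Oscar -> Wendy -> Ivan -> Eve -> Victor -> Quinn
(each arrow means 'parent of the next')
Positions in the chain (0 = top):
  position of Oscar: 0
  position of Wendy: 1
  position of Ivan: 2
  position of Eve: 3
  position of Victor: 4
  position of Quinn: 5

Quinn is at position 5; the grandparent is 2 steps up the chain, i.e. position 3: Eve.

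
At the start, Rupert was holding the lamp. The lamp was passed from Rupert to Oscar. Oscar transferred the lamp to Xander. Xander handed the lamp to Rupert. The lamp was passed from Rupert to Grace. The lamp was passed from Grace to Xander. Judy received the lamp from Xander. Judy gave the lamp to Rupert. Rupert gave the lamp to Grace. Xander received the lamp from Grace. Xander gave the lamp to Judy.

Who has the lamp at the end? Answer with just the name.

Answer: Judy

Derivation:
Tracking the lamp through each event:
Start: Rupert has the lamp.
After event 1: Oscar has the lamp.
After event 2: Xander has the lamp.
After event 3: Rupert has the lamp.
After event 4: Grace has the lamp.
After event 5: Xander has the lamp.
After event 6: Judy has the lamp.
After event 7: Rupert has the lamp.
After event 8: Grace has the lamp.
After event 9: Xander has the lamp.
After event 10: Judy has the lamp.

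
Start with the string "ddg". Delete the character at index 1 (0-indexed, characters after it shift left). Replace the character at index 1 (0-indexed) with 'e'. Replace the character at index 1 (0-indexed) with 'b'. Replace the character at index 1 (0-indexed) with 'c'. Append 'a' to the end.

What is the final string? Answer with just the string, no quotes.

Answer: dca

Derivation:
Applying each edit step by step:
Start: "ddg"
Op 1 (delete idx 1 = 'd'): "ddg" -> "dg"
Op 2 (replace idx 1: 'g' -> 'e'): "dg" -> "de"
Op 3 (replace idx 1: 'e' -> 'b'): "de" -> "db"
Op 4 (replace idx 1: 'b' -> 'c'): "db" -> "dc"
Op 5 (append 'a'): "dc" -> "dca"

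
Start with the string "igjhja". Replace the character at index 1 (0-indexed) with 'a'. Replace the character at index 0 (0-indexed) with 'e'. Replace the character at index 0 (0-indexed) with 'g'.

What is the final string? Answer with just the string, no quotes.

Applying each edit step by step:
Start: "igjhja"
Op 1 (replace idx 1: 'g' -> 'a'): "igjhja" -> "iajhja"
Op 2 (replace idx 0: 'i' -> 'e'): "iajhja" -> "eajhja"
Op 3 (replace idx 0: 'e' -> 'g'): "eajhja" -> "gajhja"

Answer: gajhja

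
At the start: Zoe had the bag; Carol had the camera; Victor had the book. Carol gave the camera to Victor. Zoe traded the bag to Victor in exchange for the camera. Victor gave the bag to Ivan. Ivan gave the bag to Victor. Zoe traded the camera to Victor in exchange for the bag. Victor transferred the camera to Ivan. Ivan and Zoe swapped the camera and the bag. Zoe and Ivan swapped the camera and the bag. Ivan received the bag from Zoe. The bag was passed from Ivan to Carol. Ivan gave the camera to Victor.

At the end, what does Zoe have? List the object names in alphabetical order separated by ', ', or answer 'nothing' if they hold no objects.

Answer: nothing

Derivation:
Tracking all object holders:
Start: bag:Zoe, camera:Carol, book:Victor
Event 1 (give camera: Carol -> Victor). State: bag:Zoe, camera:Victor, book:Victor
Event 2 (swap bag<->camera: now bag:Victor, camera:Zoe). State: bag:Victor, camera:Zoe, book:Victor
Event 3 (give bag: Victor -> Ivan). State: bag:Ivan, camera:Zoe, book:Victor
Event 4 (give bag: Ivan -> Victor). State: bag:Victor, camera:Zoe, book:Victor
Event 5 (swap camera<->bag: now camera:Victor, bag:Zoe). State: bag:Zoe, camera:Victor, book:Victor
Event 6 (give camera: Victor -> Ivan). State: bag:Zoe, camera:Ivan, book:Victor
Event 7 (swap camera<->bag: now camera:Zoe, bag:Ivan). State: bag:Ivan, camera:Zoe, book:Victor
Event 8 (swap camera<->bag: now camera:Ivan, bag:Zoe). State: bag:Zoe, camera:Ivan, book:Victor
Event 9 (give bag: Zoe -> Ivan). State: bag:Ivan, camera:Ivan, book:Victor
Event 10 (give bag: Ivan -> Carol). State: bag:Carol, camera:Ivan, book:Victor
Event 11 (give camera: Ivan -> Victor). State: bag:Carol, camera:Victor, book:Victor

Final state: bag:Carol, camera:Victor, book:Victor
Zoe holds: (nothing).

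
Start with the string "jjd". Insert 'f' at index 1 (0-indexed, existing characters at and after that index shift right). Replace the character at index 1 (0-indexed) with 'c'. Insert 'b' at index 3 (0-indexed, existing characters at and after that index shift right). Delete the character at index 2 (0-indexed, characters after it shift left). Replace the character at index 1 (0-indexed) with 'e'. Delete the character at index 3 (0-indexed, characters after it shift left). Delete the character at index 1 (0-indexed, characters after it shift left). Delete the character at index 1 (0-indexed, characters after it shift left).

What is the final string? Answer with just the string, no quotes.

Answer: j

Derivation:
Applying each edit step by step:
Start: "jjd"
Op 1 (insert 'f' at idx 1): "jjd" -> "jfjd"
Op 2 (replace idx 1: 'f' -> 'c'): "jfjd" -> "jcjd"
Op 3 (insert 'b' at idx 3): "jcjd" -> "jcjbd"
Op 4 (delete idx 2 = 'j'): "jcjbd" -> "jcbd"
Op 5 (replace idx 1: 'c' -> 'e'): "jcbd" -> "jebd"
Op 6 (delete idx 3 = 'd'): "jebd" -> "jeb"
Op 7 (delete idx 1 = 'e'): "jeb" -> "jb"
Op 8 (delete idx 1 = 'b'): "jb" -> "j"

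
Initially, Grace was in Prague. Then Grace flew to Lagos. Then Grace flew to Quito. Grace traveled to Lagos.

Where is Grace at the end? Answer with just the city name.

Answer: Lagos

Derivation:
Tracking Grace's location:
Start: Grace is in Prague.
After move 1: Prague -> Lagos. Grace is in Lagos.
After move 2: Lagos -> Quito. Grace is in Quito.
After move 3: Quito -> Lagos. Grace is in Lagos.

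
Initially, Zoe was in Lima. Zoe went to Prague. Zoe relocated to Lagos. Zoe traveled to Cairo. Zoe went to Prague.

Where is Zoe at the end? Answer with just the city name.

Tracking Zoe's location:
Start: Zoe is in Lima.
After move 1: Lima -> Prague. Zoe is in Prague.
After move 2: Prague -> Lagos. Zoe is in Lagos.
After move 3: Lagos -> Cairo. Zoe is in Cairo.
After move 4: Cairo -> Prague. Zoe is in Prague.

Answer: Prague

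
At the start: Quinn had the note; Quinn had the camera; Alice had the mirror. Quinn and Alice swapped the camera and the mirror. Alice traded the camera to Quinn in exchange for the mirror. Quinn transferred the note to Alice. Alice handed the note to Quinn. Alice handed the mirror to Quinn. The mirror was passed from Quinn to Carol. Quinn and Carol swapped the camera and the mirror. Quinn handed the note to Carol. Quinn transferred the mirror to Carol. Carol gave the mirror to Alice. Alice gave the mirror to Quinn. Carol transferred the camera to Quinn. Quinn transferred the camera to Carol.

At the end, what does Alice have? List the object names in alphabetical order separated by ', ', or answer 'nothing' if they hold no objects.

Tracking all object holders:
Start: note:Quinn, camera:Quinn, mirror:Alice
Event 1 (swap camera<->mirror: now camera:Alice, mirror:Quinn). State: note:Quinn, camera:Alice, mirror:Quinn
Event 2 (swap camera<->mirror: now camera:Quinn, mirror:Alice). State: note:Quinn, camera:Quinn, mirror:Alice
Event 3 (give note: Quinn -> Alice). State: note:Alice, camera:Quinn, mirror:Alice
Event 4 (give note: Alice -> Quinn). State: note:Quinn, camera:Quinn, mirror:Alice
Event 5 (give mirror: Alice -> Quinn). State: note:Quinn, camera:Quinn, mirror:Quinn
Event 6 (give mirror: Quinn -> Carol). State: note:Quinn, camera:Quinn, mirror:Carol
Event 7 (swap camera<->mirror: now camera:Carol, mirror:Quinn). State: note:Quinn, camera:Carol, mirror:Quinn
Event 8 (give note: Quinn -> Carol). State: note:Carol, camera:Carol, mirror:Quinn
Event 9 (give mirror: Quinn -> Carol). State: note:Carol, camera:Carol, mirror:Carol
Event 10 (give mirror: Carol -> Alice). State: note:Carol, camera:Carol, mirror:Alice
Event 11 (give mirror: Alice -> Quinn). State: note:Carol, camera:Carol, mirror:Quinn
Event 12 (give camera: Carol -> Quinn). State: note:Carol, camera:Quinn, mirror:Quinn
Event 13 (give camera: Quinn -> Carol). State: note:Carol, camera:Carol, mirror:Quinn

Final state: note:Carol, camera:Carol, mirror:Quinn
Alice holds: (nothing).

Answer: nothing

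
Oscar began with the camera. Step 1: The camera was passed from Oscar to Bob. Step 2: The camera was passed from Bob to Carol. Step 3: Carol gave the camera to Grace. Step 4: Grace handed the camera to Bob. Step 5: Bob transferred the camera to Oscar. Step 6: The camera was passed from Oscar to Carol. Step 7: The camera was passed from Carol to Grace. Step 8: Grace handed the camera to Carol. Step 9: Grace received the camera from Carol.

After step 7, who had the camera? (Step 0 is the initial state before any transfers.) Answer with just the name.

Answer: Grace

Derivation:
Tracking the camera holder through step 7:
After step 0 (start): Oscar
After step 1: Bob
After step 2: Carol
After step 3: Grace
After step 4: Bob
After step 5: Oscar
After step 6: Carol
After step 7: Grace

At step 7, the holder is Grace.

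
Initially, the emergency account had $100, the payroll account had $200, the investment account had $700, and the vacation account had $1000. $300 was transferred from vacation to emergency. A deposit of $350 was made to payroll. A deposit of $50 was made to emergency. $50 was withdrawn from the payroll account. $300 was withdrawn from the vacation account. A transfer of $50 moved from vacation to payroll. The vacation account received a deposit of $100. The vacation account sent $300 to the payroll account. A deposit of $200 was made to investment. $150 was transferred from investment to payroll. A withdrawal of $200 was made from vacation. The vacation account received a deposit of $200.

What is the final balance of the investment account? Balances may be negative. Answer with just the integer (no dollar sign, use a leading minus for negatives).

Answer: 750

Derivation:
Tracking account balances step by step:
Start: emergency=100, payroll=200, investment=700, vacation=1000
Event 1 (transfer 300 vacation -> emergency): vacation: 1000 - 300 = 700, emergency: 100 + 300 = 400. Balances: emergency=400, payroll=200, investment=700, vacation=700
Event 2 (deposit 350 to payroll): payroll: 200 + 350 = 550. Balances: emergency=400, payroll=550, investment=700, vacation=700
Event 3 (deposit 50 to emergency): emergency: 400 + 50 = 450. Balances: emergency=450, payroll=550, investment=700, vacation=700
Event 4 (withdraw 50 from payroll): payroll: 550 - 50 = 500. Balances: emergency=450, payroll=500, investment=700, vacation=700
Event 5 (withdraw 300 from vacation): vacation: 700 - 300 = 400. Balances: emergency=450, payroll=500, investment=700, vacation=400
Event 6 (transfer 50 vacation -> payroll): vacation: 400 - 50 = 350, payroll: 500 + 50 = 550. Balances: emergency=450, payroll=550, investment=700, vacation=350
Event 7 (deposit 100 to vacation): vacation: 350 + 100 = 450. Balances: emergency=450, payroll=550, investment=700, vacation=450
Event 8 (transfer 300 vacation -> payroll): vacation: 450 - 300 = 150, payroll: 550 + 300 = 850. Balances: emergency=450, payroll=850, investment=700, vacation=150
Event 9 (deposit 200 to investment): investment: 700 + 200 = 900. Balances: emergency=450, payroll=850, investment=900, vacation=150
Event 10 (transfer 150 investment -> payroll): investment: 900 - 150 = 750, payroll: 850 + 150 = 1000. Balances: emergency=450, payroll=1000, investment=750, vacation=150
Event 11 (withdraw 200 from vacation): vacation: 150 - 200 = -50. Balances: emergency=450, payroll=1000, investment=750, vacation=-50
Event 12 (deposit 200 to vacation): vacation: -50 + 200 = 150. Balances: emergency=450, payroll=1000, investment=750, vacation=150

Final balance of investment: 750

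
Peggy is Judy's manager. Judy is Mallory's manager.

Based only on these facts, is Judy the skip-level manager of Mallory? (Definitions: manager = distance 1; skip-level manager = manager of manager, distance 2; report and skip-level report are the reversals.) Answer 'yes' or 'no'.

Answer: no

Derivation:
Reconstructing the manager chain from the given facts:
  Peggy -> Judy -> Mallory
(each arrow means 'manager of the next')
Positions in the chain (0 = top):
  position of Peggy: 0
  position of Judy: 1
  position of Mallory: 2

Judy is at position 1, Mallory is at position 2; signed distance (j - i) = 1.
'skip-level manager' requires j - i = 2. Actual distance is 1, so the relation does NOT hold.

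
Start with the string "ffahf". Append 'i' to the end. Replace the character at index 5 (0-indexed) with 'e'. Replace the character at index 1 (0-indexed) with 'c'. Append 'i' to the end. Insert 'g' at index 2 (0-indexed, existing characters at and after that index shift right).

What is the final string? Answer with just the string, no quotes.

Answer: fcgahfei

Derivation:
Applying each edit step by step:
Start: "ffahf"
Op 1 (append 'i'): "ffahf" -> "ffahfi"
Op 2 (replace idx 5: 'i' -> 'e'): "ffahfi" -> "ffahfe"
Op 3 (replace idx 1: 'f' -> 'c'): "ffahfe" -> "fcahfe"
Op 4 (append 'i'): "fcahfe" -> "fcahfei"
Op 5 (insert 'g' at idx 2): "fcahfei" -> "fcgahfei"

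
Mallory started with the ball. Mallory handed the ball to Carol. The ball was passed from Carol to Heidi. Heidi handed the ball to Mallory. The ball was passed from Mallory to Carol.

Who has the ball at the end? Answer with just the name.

Tracking the ball through each event:
Start: Mallory has the ball.
After event 1: Carol has the ball.
After event 2: Heidi has the ball.
After event 3: Mallory has the ball.
After event 4: Carol has the ball.

Answer: Carol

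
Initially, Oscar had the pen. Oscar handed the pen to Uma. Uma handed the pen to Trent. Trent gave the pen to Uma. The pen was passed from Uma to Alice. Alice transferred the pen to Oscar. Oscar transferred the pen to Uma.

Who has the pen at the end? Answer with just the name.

Tracking the pen through each event:
Start: Oscar has the pen.
After event 1: Uma has the pen.
After event 2: Trent has the pen.
After event 3: Uma has the pen.
After event 4: Alice has the pen.
After event 5: Oscar has the pen.
After event 6: Uma has the pen.

Answer: Uma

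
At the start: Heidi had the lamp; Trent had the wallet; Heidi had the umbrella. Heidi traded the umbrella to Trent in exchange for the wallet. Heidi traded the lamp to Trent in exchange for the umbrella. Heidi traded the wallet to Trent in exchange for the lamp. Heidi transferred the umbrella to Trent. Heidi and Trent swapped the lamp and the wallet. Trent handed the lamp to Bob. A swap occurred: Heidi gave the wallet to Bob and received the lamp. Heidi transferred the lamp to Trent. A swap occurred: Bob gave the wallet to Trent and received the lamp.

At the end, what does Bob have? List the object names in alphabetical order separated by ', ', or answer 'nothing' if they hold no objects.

Tracking all object holders:
Start: lamp:Heidi, wallet:Trent, umbrella:Heidi
Event 1 (swap umbrella<->wallet: now umbrella:Trent, wallet:Heidi). State: lamp:Heidi, wallet:Heidi, umbrella:Trent
Event 2 (swap lamp<->umbrella: now lamp:Trent, umbrella:Heidi). State: lamp:Trent, wallet:Heidi, umbrella:Heidi
Event 3 (swap wallet<->lamp: now wallet:Trent, lamp:Heidi). State: lamp:Heidi, wallet:Trent, umbrella:Heidi
Event 4 (give umbrella: Heidi -> Trent). State: lamp:Heidi, wallet:Trent, umbrella:Trent
Event 5 (swap lamp<->wallet: now lamp:Trent, wallet:Heidi). State: lamp:Trent, wallet:Heidi, umbrella:Trent
Event 6 (give lamp: Trent -> Bob). State: lamp:Bob, wallet:Heidi, umbrella:Trent
Event 7 (swap wallet<->lamp: now wallet:Bob, lamp:Heidi). State: lamp:Heidi, wallet:Bob, umbrella:Trent
Event 8 (give lamp: Heidi -> Trent). State: lamp:Trent, wallet:Bob, umbrella:Trent
Event 9 (swap wallet<->lamp: now wallet:Trent, lamp:Bob). State: lamp:Bob, wallet:Trent, umbrella:Trent

Final state: lamp:Bob, wallet:Trent, umbrella:Trent
Bob holds: lamp.

Answer: lamp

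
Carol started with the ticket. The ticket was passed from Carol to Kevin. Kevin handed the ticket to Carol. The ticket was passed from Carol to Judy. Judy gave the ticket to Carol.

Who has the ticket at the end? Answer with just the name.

Answer: Carol

Derivation:
Tracking the ticket through each event:
Start: Carol has the ticket.
After event 1: Kevin has the ticket.
After event 2: Carol has the ticket.
After event 3: Judy has the ticket.
After event 4: Carol has the ticket.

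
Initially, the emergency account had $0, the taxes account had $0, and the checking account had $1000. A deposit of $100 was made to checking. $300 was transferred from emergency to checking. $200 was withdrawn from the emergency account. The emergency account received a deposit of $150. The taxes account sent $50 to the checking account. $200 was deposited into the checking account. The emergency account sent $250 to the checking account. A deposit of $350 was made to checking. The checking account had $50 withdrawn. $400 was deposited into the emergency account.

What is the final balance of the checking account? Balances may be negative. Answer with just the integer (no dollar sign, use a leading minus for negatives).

Tracking account balances step by step:
Start: emergency=0, taxes=0, checking=1000
Event 1 (deposit 100 to checking): checking: 1000 + 100 = 1100. Balances: emergency=0, taxes=0, checking=1100
Event 2 (transfer 300 emergency -> checking): emergency: 0 - 300 = -300, checking: 1100 + 300 = 1400. Balances: emergency=-300, taxes=0, checking=1400
Event 3 (withdraw 200 from emergency): emergency: -300 - 200 = -500. Balances: emergency=-500, taxes=0, checking=1400
Event 4 (deposit 150 to emergency): emergency: -500 + 150 = -350. Balances: emergency=-350, taxes=0, checking=1400
Event 5 (transfer 50 taxes -> checking): taxes: 0 - 50 = -50, checking: 1400 + 50 = 1450. Balances: emergency=-350, taxes=-50, checking=1450
Event 6 (deposit 200 to checking): checking: 1450 + 200 = 1650. Balances: emergency=-350, taxes=-50, checking=1650
Event 7 (transfer 250 emergency -> checking): emergency: -350 - 250 = -600, checking: 1650 + 250 = 1900. Balances: emergency=-600, taxes=-50, checking=1900
Event 8 (deposit 350 to checking): checking: 1900 + 350 = 2250. Balances: emergency=-600, taxes=-50, checking=2250
Event 9 (withdraw 50 from checking): checking: 2250 - 50 = 2200. Balances: emergency=-600, taxes=-50, checking=2200
Event 10 (deposit 400 to emergency): emergency: -600 + 400 = -200. Balances: emergency=-200, taxes=-50, checking=2200

Final balance of checking: 2200

Answer: 2200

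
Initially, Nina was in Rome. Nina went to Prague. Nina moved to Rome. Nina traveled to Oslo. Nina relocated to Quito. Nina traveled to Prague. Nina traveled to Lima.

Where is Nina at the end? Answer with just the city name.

Tracking Nina's location:
Start: Nina is in Rome.
After move 1: Rome -> Prague. Nina is in Prague.
After move 2: Prague -> Rome. Nina is in Rome.
After move 3: Rome -> Oslo. Nina is in Oslo.
After move 4: Oslo -> Quito. Nina is in Quito.
After move 5: Quito -> Prague. Nina is in Prague.
After move 6: Prague -> Lima. Nina is in Lima.

Answer: Lima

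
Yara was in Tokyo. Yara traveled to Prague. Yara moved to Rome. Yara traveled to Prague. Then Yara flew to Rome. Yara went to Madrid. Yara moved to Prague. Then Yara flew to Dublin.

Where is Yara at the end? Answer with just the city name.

Tracking Yara's location:
Start: Yara is in Tokyo.
After move 1: Tokyo -> Prague. Yara is in Prague.
After move 2: Prague -> Rome. Yara is in Rome.
After move 3: Rome -> Prague. Yara is in Prague.
After move 4: Prague -> Rome. Yara is in Rome.
After move 5: Rome -> Madrid. Yara is in Madrid.
After move 6: Madrid -> Prague. Yara is in Prague.
After move 7: Prague -> Dublin. Yara is in Dublin.

Answer: Dublin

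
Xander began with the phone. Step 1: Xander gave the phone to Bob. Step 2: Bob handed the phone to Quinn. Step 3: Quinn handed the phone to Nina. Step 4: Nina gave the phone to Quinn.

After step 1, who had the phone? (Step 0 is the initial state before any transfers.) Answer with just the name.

Answer: Bob

Derivation:
Tracking the phone holder through step 1:
After step 0 (start): Xander
After step 1: Bob

At step 1, the holder is Bob.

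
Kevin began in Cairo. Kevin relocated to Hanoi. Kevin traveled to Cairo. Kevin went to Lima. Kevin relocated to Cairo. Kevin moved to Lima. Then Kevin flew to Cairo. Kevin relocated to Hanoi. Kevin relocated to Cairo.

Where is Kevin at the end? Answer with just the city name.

Tracking Kevin's location:
Start: Kevin is in Cairo.
After move 1: Cairo -> Hanoi. Kevin is in Hanoi.
After move 2: Hanoi -> Cairo. Kevin is in Cairo.
After move 3: Cairo -> Lima. Kevin is in Lima.
After move 4: Lima -> Cairo. Kevin is in Cairo.
After move 5: Cairo -> Lima. Kevin is in Lima.
After move 6: Lima -> Cairo. Kevin is in Cairo.
After move 7: Cairo -> Hanoi. Kevin is in Hanoi.
After move 8: Hanoi -> Cairo. Kevin is in Cairo.

Answer: Cairo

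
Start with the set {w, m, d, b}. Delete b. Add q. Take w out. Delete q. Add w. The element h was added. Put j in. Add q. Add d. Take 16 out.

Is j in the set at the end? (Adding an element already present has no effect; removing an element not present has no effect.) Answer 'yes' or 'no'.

Tracking the set through each operation:
Start: {b, d, m, w}
Event 1 (remove b): removed. Set: {d, m, w}
Event 2 (add q): added. Set: {d, m, q, w}
Event 3 (remove w): removed. Set: {d, m, q}
Event 4 (remove q): removed. Set: {d, m}
Event 5 (add w): added. Set: {d, m, w}
Event 6 (add h): added. Set: {d, h, m, w}
Event 7 (add j): added. Set: {d, h, j, m, w}
Event 8 (add q): added. Set: {d, h, j, m, q, w}
Event 9 (add d): already present, no change. Set: {d, h, j, m, q, w}
Event 10 (remove 16): not present, no change. Set: {d, h, j, m, q, w}

Final set: {d, h, j, m, q, w} (size 6)
j is in the final set.

Answer: yes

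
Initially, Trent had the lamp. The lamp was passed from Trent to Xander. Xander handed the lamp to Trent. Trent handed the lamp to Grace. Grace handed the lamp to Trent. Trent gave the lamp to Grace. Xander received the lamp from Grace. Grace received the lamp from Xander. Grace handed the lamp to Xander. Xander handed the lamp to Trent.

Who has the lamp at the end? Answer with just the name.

Tracking the lamp through each event:
Start: Trent has the lamp.
After event 1: Xander has the lamp.
After event 2: Trent has the lamp.
After event 3: Grace has the lamp.
After event 4: Trent has the lamp.
After event 5: Grace has the lamp.
After event 6: Xander has the lamp.
After event 7: Grace has the lamp.
After event 8: Xander has the lamp.
After event 9: Trent has the lamp.

Answer: Trent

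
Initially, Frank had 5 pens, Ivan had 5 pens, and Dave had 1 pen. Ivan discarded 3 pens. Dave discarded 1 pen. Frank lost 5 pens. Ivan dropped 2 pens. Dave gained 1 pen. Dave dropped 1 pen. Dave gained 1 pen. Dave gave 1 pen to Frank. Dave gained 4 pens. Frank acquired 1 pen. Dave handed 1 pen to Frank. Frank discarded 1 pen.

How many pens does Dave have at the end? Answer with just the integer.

Tracking counts step by step:
Start: Frank=5, Ivan=5, Dave=1
Event 1 (Ivan -3): Ivan: 5 -> 2. State: Frank=5, Ivan=2, Dave=1
Event 2 (Dave -1): Dave: 1 -> 0. State: Frank=5, Ivan=2, Dave=0
Event 3 (Frank -5): Frank: 5 -> 0. State: Frank=0, Ivan=2, Dave=0
Event 4 (Ivan -2): Ivan: 2 -> 0. State: Frank=0, Ivan=0, Dave=0
Event 5 (Dave +1): Dave: 0 -> 1. State: Frank=0, Ivan=0, Dave=1
Event 6 (Dave -1): Dave: 1 -> 0. State: Frank=0, Ivan=0, Dave=0
Event 7 (Dave +1): Dave: 0 -> 1. State: Frank=0, Ivan=0, Dave=1
Event 8 (Dave -> Frank, 1): Dave: 1 -> 0, Frank: 0 -> 1. State: Frank=1, Ivan=0, Dave=0
Event 9 (Dave +4): Dave: 0 -> 4. State: Frank=1, Ivan=0, Dave=4
Event 10 (Frank +1): Frank: 1 -> 2. State: Frank=2, Ivan=0, Dave=4
Event 11 (Dave -> Frank, 1): Dave: 4 -> 3, Frank: 2 -> 3. State: Frank=3, Ivan=0, Dave=3
Event 12 (Frank -1): Frank: 3 -> 2. State: Frank=2, Ivan=0, Dave=3

Dave's final count: 3

Answer: 3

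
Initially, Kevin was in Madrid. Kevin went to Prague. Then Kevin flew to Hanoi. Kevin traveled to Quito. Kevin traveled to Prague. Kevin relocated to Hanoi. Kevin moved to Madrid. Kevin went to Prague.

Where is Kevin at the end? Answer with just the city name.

Answer: Prague

Derivation:
Tracking Kevin's location:
Start: Kevin is in Madrid.
After move 1: Madrid -> Prague. Kevin is in Prague.
After move 2: Prague -> Hanoi. Kevin is in Hanoi.
After move 3: Hanoi -> Quito. Kevin is in Quito.
After move 4: Quito -> Prague. Kevin is in Prague.
After move 5: Prague -> Hanoi. Kevin is in Hanoi.
After move 6: Hanoi -> Madrid. Kevin is in Madrid.
After move 7: Madrid -> Prague. Kevin is in Prague.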